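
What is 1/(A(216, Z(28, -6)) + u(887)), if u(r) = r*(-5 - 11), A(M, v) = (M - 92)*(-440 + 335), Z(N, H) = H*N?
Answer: -1/27212 ≈ -3.6748e-5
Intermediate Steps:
A(M, v) = 9660 - 105*M (A(M, v) = (-92 + M)*(-105) = 9660 - 105*M)
u(r) = -16*r (u(r) = r*(-16) = -16*r)
1/(A(216, Z(28, -6)) + u(887)) = 1/((9660 - 105*216) - 16*887) = 1/((9660 - 22680) - 14192) = 1/(-13020 - 14192) = 1/(-27212) = -1/27212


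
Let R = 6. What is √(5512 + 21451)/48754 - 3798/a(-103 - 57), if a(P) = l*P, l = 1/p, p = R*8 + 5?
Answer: 100647/80 + √26963/48754 ≈ 1258.1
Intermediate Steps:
p = 53 (p = 6*8 + 5 = 48 + 5 = 53)
l = 1/53 ≈ 0.018868
a(P) = P/53
√(5512 + 21451)/48754 - 3798/a(-103 - 57) = √(5512 + 21451)/48754 - 3798*53/(-103 - 57) = √26963*(1/48754) - 3798/((1/53)*(-160)) = √26963/48754 - 3798/(-160/53) = √26963/48754 - 3798*(-53/160) = √26963/48754 + 100647/80 = 100647/80 + √26963/48754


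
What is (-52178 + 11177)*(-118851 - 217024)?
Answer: 13771210875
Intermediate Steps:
(-52178 + 11177)*(-118851 - 217024) = -41001*(-335875) = 13771210875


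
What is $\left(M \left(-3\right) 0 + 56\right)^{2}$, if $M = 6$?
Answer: $3136$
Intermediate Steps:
$\left(M \left(-3\right) 0 + 56\right)^{2} = \left(6 \left(-3\right) 0 + 56\right)^{2} = \left(\left(-18\right) 0 + 56\right)^{2} = \left(0 + 56\right)^{2} = 56^{2} = 3136$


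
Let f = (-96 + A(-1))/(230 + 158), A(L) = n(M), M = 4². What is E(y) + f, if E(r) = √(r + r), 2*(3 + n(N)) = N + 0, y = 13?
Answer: -91/388 + √26 ≈ 4.8645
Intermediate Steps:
M = 16
n(N) = -3 + N/2 (n(N) = -3 + (N + 0)/2 = -3 + N/2)
A(L) = 5 (A(L) = -3 + (½)*16 = -3 + 8 = 5)
E(r) = √2*√r (E(r) = √(2*r) = √2*√r)
f = -91/388 (f = (-96 + 5)/(230 + 158) = -91/388 ≈ -0.23454)
E(y) + f = √2*√13 - 91/388 = √26 - 91/388 = -91/388 + √26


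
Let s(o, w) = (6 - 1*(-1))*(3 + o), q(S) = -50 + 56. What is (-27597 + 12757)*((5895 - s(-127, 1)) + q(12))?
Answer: -100451960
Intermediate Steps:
q(S) = 6
s(o, w) = 21 + 7*o (s(o, w) = (6 + 1)*(3 + o) = 7*(3 + o) = 21 + 7*o)
(-27597 + 12757)*((5895 - s(-127, 1)) + q(12)) = (-27597 + 12757)*((5895 - (21 + 7*(-127))) + 6) = -14840*((5895 - (21 - 889)) + 6) = -14840*((5895 - 1*(-868)) + 6) = -14840*((5895 + 868) + 6) = -14840*(6763 + 6) = -14840*6769 = -100451960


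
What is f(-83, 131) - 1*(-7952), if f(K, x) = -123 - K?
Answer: 7912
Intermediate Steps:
f(-83, 131) - 1*(-7952) = (-123 - 1*(-83)) - 1*(-7952) = (-123 + 83) + 7952 = -40 + 7952 = 7912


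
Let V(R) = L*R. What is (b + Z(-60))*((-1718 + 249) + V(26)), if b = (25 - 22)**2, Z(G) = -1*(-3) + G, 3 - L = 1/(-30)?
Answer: 333632/5 ≈ 66726.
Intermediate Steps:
L = 91/30 (L = 3 - 1/(-30) = 3 - 1*(-1/30) = 3 + 1/30 = 91/30 ≈ 3.0333)
Z(G) = 3 + G
b = 9 (b = 3**2 = 9)
V(R) = 91*R/30
(b + Z(-60))*((-1718 + 249) + V(26)) = (9 + (3 - 60))*((-1718 + 249) + (91/30)*26) = (9 - 57)*(-1469 + 1183/15) = -48*(-20852/15) = 333632/5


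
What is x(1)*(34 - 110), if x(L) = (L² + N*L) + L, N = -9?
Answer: 532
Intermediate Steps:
x(L) = L² - 8*L (x(L) = (L² - 9*L) + L = L² - 8*L)
x(1)*(34 - 110) = (1*(-8 + 1))*(34 - 110) = (1*(-7))*(-76) = -7*(-76) = 532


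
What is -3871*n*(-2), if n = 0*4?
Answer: 0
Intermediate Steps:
n = 0
-3871*n*(-2) = -0*(-2) = -3871*0 = 0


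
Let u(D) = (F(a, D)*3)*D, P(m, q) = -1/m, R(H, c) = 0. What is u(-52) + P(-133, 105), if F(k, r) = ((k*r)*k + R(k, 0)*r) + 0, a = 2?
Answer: 4315585/133 ≈ 32448.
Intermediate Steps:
F(k, r) = r*k² (F(k, r) = ((k*r)*k + 0*r) + 0 = (r*k² + 0) + 0 = r*k² + 0 = r*k²)
u(D) = 12*D² (u(D) = ((D*2²)*3)*D = ((D*4)*3)*D = ((4*D)*3)*D = (12*D)*D = 12*D²)
u(-52) + P(-133, 105) = 12*(-52)² - 1/(-133) = 12*2704 - 1*(-1/133) = 32448 + 1/133 = 4315585/133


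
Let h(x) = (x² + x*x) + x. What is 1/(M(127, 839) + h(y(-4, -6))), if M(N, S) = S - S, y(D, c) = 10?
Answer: 1/210 ≈ 0.0047619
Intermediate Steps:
M(N, S) = 0
h(x) = x + 2*x² (h(x) = (x² + x²) + x = 2*x² + x = x + 2*x²)
1/(M(127, 839) + h(y(-4, -6))) = 1/(0 + 10*(1 + 2*10)) = 1/(0 + 10*(1 + 20)) = 1/(0 + 10*21) = 1/(0 + 210) = 1/210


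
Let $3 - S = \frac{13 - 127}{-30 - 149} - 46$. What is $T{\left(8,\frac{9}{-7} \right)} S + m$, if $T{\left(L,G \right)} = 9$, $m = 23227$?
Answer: $\frac{4235546}{179} \approx 23662.0$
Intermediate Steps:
$S = \frac{8657}{179}$ ($S = 3 - \left(\frac{13 - 127}{-30 - 149} - 46\right) = 3 - \left(- \frac{114}{-179} - 46\right) = 3 - \left(\left(-114\right) \left(- \frac{1}{179}\right) - 46\right) = 3 - \left(\frac{114}{179} - 46\right) = 3 - - \frac{8120}{179} = 3 + \frac{8120}{179} = \frac{8657}{179} \approx 48.363$)
$T{\left(8,\frac{9}{-7} \right)} S + m = 9 \cdot \frac{8657}{179} + 23227 = \frac{77913}{179} + 23227 = \frac{4235546}{179}$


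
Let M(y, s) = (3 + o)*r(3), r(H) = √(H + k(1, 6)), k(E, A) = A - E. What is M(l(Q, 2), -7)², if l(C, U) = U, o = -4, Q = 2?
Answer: 8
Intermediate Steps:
r(H) = √(5 + H) (r(H) = √(H + (6 - 1*1)) = √(H + (6 - 1)) = √(H + 5) = √(5 + H))
M(y, s) = -2*√2 (M(y, s) = (3 - 4)*√(5 + 3) = -√8 = -2*√2)
M(l(Q, 2), -7)² = (-2*√2)² = 8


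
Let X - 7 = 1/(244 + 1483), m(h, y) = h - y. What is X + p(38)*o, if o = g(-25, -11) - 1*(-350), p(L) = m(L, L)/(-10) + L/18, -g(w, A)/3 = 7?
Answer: 10904287/15543 ≈ 701.56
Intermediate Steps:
g(w, A) = -21 (g(w, A) = -3*7 = -21)
p(L) = L/18 (p(L) = (L - L)/(-10) + L/18 = 0*(-⅒) + L*(1/18) = 0 + L/18 = L/18)
X = 12090/1727 (X = 7 + 1/(244 + 1483) = 7 + 1/1727 = 12090/1727 ≈ 7.0006)
o = 329 (o = -21 - 1*(-350) = -21 + 350 = 329)
X + p(38)*o = 12090/1727 + ((1/18)*38)*329 = 12090/1727 + (19/9)*329 = 12090/1727 + 6251/9 = 10904287/15543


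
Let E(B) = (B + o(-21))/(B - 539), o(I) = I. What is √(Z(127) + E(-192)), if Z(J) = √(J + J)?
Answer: √(155703 + 534361*√254)/731 ≈ 4.0285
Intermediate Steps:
E(B) = (-21 + B)/(-539 + B) (E(B) = (B - 21)/(B - 539) = (-21 + B)/(-539 + B))
Z(J) = √2*√J (Z(J) = √(2*J) = √2*√J)
√(Z(127) + E(-192)) = √(√2*√127 + (-21 - 192)/(-539 - 192)) = √(√254 - 213/(-731)) = √(√254 - 1/731*(-213)) = √(√254 + 213/731) = √(213/731 + √254)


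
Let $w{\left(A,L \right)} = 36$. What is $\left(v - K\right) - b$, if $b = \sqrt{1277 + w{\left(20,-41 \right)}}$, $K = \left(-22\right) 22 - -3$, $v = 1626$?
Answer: $2107 - \sqrt{1313} \approx 2070.8$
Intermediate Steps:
$K = -481$ ($K = -484 + 3 = -481$)
$b = \sqrt{1313}$ ($b = \sqrt{1277 + 36} = \sqrt{1313} \approx 36.235$)
$\left(v - K\right) - b = \left(1626 - -481\right) - \sqrt{1313} = \left(1626 + 481\right) - \sqrt{1313} = 2107 - \sqrt{1313}$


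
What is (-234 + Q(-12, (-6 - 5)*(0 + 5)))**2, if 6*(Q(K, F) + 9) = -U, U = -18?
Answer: 57600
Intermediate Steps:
Q(K, F) = -6 (Q(K, F) = -9 + (-1*(-18))/6 = -9 + (1/6)*18 = -9 + 3 = -6)
(-234 + Q(-12, (-6 - 5)*(0 + 5)))**2 = (-234 - 6)**2 = (-240)**2 = 57600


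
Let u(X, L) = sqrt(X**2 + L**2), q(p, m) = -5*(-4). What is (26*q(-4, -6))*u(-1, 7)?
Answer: 2600*sqrt(2) ≈ 3677.0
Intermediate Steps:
q(p, m) = 20
u(X, L) = sqrt(L**2 + X**2)
(26*q(-4, -6))*u(-1, 7) = (26*20)*sqrt(7**2 + (-1)**2) = 520*sqrt(49 + 1) = 520*sqrt(50) = 520*(5*sqrt(2)) = 2600*sqrt(2)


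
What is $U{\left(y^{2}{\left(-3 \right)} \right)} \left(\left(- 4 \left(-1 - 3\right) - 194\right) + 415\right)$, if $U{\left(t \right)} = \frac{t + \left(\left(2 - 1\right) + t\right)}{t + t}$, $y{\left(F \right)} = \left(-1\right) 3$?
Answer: $\frac{1501}{6} \approx 250.17$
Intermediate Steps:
$y{\left(F \right)} = -3$
$U{\left(t \right)} = \frac{1 + 2 t}{2 t}$ ($U{\left(t \right)} = \frac{t + \left(1 + t\right)}{2 t} = \left(1 + 2 t\right) \frac{1}{2 t} = \frac{1 + 2 t}{2 t}$)
$U{\left(y^{2}{\left(-3 \right)} \right)} \left(\left(- 4 \left(-1 - 3\right) - 194\right) + 415\right) = \frac{\frac{1}{2} + \left(-3\right)^{2}}{\left(-3\right)^{2}} \left(\left(- 4 \left(-1 - 3\right) - 194\right) + 415\right) = \frac{\frac{1}{2} + 9}{9} \left(\left(\left(-4\right) \left(-4\right) - 194\right) + 415\right) = \frac{1}{9} \cdot \frac{19}{2} \left(\left(16 - 194\right) + 415\right) = \frac{19 \left(-178 + 415\right)}{18} = \frac{19}{18} \cdot 237 = \frac{1501}{6}$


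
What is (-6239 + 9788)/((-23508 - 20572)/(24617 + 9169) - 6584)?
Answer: -59953257/111245552 ≈ -0.53893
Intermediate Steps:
(-6239 + 9788)/((-23508 - 20572)/(24617 + 9169) - 6584) = 3549/(-44080/33786 - 6584) = 3549/(-44080*1/33786 - 6584) = 3549/(-22040/16893 - 6584) = 3549/(-111245552/16893) = 3549*(-16893/111245552) = -59953257/111245552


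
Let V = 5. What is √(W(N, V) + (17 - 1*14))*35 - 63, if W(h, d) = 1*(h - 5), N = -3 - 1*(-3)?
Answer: -63 + 35*I*√2 ≈ -63.0 + 49.497*I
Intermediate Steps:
N = 0 (N = -3 + 3 = 0)
W(h, d) = -5 + h (W(h, d) = 1*(-5 + h) = -5 + h)
√(W(N, V) + (17 - 1*14))*35 - 63 = √((-5 + 0) + (17 - 1*14))*35 - 63 = √(-5 + (17 - 14))*35 - 63 = √(-5 + 3)*35 - 63 = √(-2)*35 - 63 = (I*√2)*35 - 63 = 35*I*√2 - 63 = -63 + 35*I*√2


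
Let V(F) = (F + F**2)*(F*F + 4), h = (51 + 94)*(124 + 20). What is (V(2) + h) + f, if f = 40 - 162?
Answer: 20806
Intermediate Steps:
h = 20880 (h = 145*144 = 20880)
V(F) = (4 + F**2)*(F + F**2) (V(F) = (F + F**2)*(F**2 + 4) = (F + F**2)*(4 + F**2) = (4 + F**2)*(F + F**2))
f = -122
(V(2) + h) + f = (2*(4 + 2**2 + 2**3 + 4*2) + 20880) - 122 = (2*(4 + 4 + 8 + 8) + 20880) - 122 = (2*24 + 20880) - 122 = (48 + 20880) - 122 = 20928 - 122 = 20806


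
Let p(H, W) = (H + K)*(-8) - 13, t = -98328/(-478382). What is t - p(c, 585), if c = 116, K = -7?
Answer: 211733199/239191 ≈ 885.21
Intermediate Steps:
t = 49164/239191 (t = -98328*(-1/478382) = 49164/239191 ≈ 0.20554)
p(H, W) = 43 - 8*H (p(H, W) = (H - 7)*(-8) - 13 = (-7 + H)*(-8) - 13 = (56 - 8*H) - 13 = 43 - 8*H)
t - p(c, 585) = 49164/239191 - (43 - 8*116) = 49164/239191 - (43 - 928) = 49164/239191 - 1*(-885) = 49164/239191 + 885 = 211733199/239191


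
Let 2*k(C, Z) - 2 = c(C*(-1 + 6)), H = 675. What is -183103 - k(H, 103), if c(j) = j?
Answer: -369583/2 ≈ -1.8479e+5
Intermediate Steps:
k(C, Z) = 1 + 5*C/2 (k(C, Z) = 1 + (C*(-1 + 6))/2 = 1 + (C*5)/2 = 1 + (5*C)/2 = 1 + 5*C/2)
-183103 - k(H, 103) = -183103 - (1 + (5/2)*675) = -183103 - (1 + 3375/2) = -183103 - 1*3377/2 = -183103 - 3377/2 = -369583/2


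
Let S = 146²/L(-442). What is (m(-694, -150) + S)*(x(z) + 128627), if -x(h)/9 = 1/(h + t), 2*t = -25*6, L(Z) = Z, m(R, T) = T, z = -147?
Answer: -5634893392/221 ≈ -2.5497e+7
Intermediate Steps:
S = -10658/221 (S = 146²/(-442) = 21316*(-1/442) = -10658/221 ≈ -48.226)
t = -75 (t = (-25*6)/2 = (½)*(-150) = -75)
x(h) = -9/(-75 + h) (x(h) = -9/(h - 75) = -9/(-75 + h))
(m(-694, -150) + S)*(x(z) + 128627) = (-150 - 10658/221)*(-9/(-75 - 147) + 128627) = -43808*(-9/(-222) + 128627)/221 = -43808*(-9*(-1/222) + 128627)/221 = -43808*(3/74 + 128627)/221 = -43808/221*9518401/74 = -5634893392/221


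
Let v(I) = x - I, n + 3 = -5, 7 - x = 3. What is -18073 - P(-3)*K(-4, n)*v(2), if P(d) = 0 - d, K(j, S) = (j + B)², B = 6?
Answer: -18097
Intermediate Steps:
x = 4 (x = 7 - 1*3 = 7 - 3 = 4)
n = -8 (n = -3 - 5 = -8)
K(j, S) = (6 + j)² (K(j, S) = (j + 6)² = (6 + j)²)
P(d) = -d
v(I) = 4 - I
-18073 - P(-3)*K(-4, n)*v(2) = -18073 - (-1*(-3))*(6 - 4)²*(4 - 1*2) = -18073 - 3*2²*(4 - 2) = -18073 - 3*4*2 = -18073 - 12*2 = -18073 - 1*24 = -18073 - 24 = -18097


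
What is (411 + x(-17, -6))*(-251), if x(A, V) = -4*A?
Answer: -120229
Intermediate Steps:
(411 + x(-17, -6))*(-251) = (411 - 4*(-17))*(-251) = (411 + 68)*(-251) = 479*(-251) = -120229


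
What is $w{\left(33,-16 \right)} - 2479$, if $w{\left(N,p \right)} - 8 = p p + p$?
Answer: $-2231$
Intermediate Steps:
$w{\left(N,p \right)} = 8 + p + p^{2}$ ($w{\left(N,p \right)} = 8 + \left(p p + p\right) = 8 + \left(p^{2} + p\right) = 8 + \left(p + p^{2}\right) = 8 + p + p^{2}$)
$w{\left(33,-16 \right)} - 2479 = \left(8 - 16 + \left(-16\right)^{2}\right) - 2479 = \left(8 - 16 + 256\right) - 2479 = 248 - 2479 = -2231$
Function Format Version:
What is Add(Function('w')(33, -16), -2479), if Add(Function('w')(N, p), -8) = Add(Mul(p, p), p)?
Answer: -2231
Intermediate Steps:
Function('w')(N, p) = Add(8, p, Pow(p, 2)) (Function('w')(N, p) = Add(8, Add(Mul(p, p), p)) = Add(8, Add(Pow(p, 2), p)) = Add(8, Add(p, Pow(p, 2))) = Add(8, p, Pow(p, 2)))
Add(Function('w')(33, -16), -2479) = Add(Add(8, -16, Pow(-16, 2)), -2479) = Add(Add(8, -16, 256), -2479) = Add(248, -2479) = -2231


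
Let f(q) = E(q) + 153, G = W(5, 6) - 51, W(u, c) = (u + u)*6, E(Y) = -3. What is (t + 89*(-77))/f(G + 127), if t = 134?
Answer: -6719/150 ≈ -44.793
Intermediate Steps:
W(u, c) = 12*u (W(u, c) = (2*u)*6 = 12*u)
G = 9 (G = 12*5 - 51 = 60 - 51 = 9)
f(q) = 150 (f(q) = -3 + 153 = 150)
(t + 89*(-77))/f(G + 127) = (134 + 89*(-77))/150 = (134 - 6853)*(1/150) = -6719*1/150 = -6719/150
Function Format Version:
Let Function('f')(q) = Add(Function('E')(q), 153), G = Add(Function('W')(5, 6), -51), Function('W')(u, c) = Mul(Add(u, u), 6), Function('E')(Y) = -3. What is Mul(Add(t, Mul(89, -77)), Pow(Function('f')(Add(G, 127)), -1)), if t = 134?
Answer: Rational(-6719, 150) ≈ -44.793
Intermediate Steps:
Function('W')(u, c) = Mul(12, u) (Function('W')(u, c) = Mul(Mul(2, u), 6) = Mul(12, u))
G = 9 (G = Add(Mul(12, 5), -51) = Add(60, -51) = 9)
Function('f')(q) = 150 (Function('f')(q) = Add(-3, 153) = 150)
Mul(Add(t, Mul(89, -77)), Pow(Function('f')(Add(G, 127)), -1)) = Mul(Add(134, Mul(89, -77)), Pow(150, -1)) = Mul(Add(134, -6853), Rational(1, 150)) = Mul(-6719, Rational(1, 150)) = Rational(-6719, 150)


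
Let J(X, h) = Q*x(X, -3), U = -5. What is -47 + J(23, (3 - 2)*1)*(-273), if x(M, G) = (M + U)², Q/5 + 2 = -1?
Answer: 1326733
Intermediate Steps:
Q = -15 (Q = -10 + 5*(-1) = -10 - 5 = -15)
x(M, G) = (-5 + M)² (x(M, G) = (M - 5)² = (-5 + M)²)
J(X, h) = -15*(-5 + X)²
-47 + J(23, (3 - 2)*1)*(-273) = -47 - 15*(-5 + 23)²*(-273) = -47 - 15*18²*(-273) = -47 - 15*324*(-273) = -47 - 4860*(-273) = -47 + 1326780 = 1326733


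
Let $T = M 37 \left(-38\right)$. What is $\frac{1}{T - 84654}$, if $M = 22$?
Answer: $- \frac{1}{115586} \approx -8.6516 \cdot 10^{-6}$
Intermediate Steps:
$T = -30932$ ($T = 22 \cdot 37 \left(-38\right) = 814 \left(-38\right) = -30932$)
$\frac{1}{T - 84654} = \frac{1}{-30932 - 84654} = \frac{1}{-115586} = - \frac{1}{115586}$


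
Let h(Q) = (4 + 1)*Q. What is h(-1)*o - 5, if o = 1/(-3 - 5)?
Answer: -35/8 ≈ -4.3750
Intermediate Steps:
h(Q) = 5*Q
o = -1/8 (o = 1/(-8) = -1/8 ≈ -0.12500)
h(-1)*o - 5 = (5*(-1))*(-1/8) - 5 = -5*(-1/8) - 5 = 5/8 - 5 = -35/8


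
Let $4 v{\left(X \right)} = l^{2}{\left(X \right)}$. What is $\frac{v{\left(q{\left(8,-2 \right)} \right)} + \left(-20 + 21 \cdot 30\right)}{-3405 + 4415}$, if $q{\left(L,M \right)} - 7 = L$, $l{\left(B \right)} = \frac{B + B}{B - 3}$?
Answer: $\frac{1957}{3232} \approx 0.60551$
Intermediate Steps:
$l{\left(B \right)} = \frac{2 B}{-3 + B}$
$q{\left(L,M \right)} = 7 + L$
$v{\left(X \right)} = \frac{X^{2}}{\left(-3 + X\right)^{2}}$ ($v{\left(X \right)} = \frac{\left(\frac{2 X}{-3 + X}\right)^{2}}{4} = \frac{4 X^{2} \frac{1}{\left(-3 + X\right)^{2}}}{4} = \frac{X^{2}}{\left(-3 + X\right)^{2}}$)
$\frac{v{\left(q{\left(8,-2 \right)} \right)} + \left(-20 + 21 \cdot 30\right)}{-3405 + 4415} = \frac{\frac{\left(7 + 8\right)^{2}}{\left(-3 + \left(7 + 8\right)\right)^{2}} + \left(-20 + 21 \cdot 30\right)}{-3405 + 4415} = \frac{\frac{15^{2}}{\left(-3 + 15\right)^{2}} + \left(-20 + 630\right)}{1010} = \left(\frac{225}{144} + 610\right) \frac{1}{1010} = \left(225 \cdot \frac{1}{144} + 610\right) \frac{1}{1010} = \left(\frac{25}{16} + 610\right) \frac{1}{1010} = \frac{9785}{16} \cdot \frac{1}{1010} = \frac{1957}{3232}$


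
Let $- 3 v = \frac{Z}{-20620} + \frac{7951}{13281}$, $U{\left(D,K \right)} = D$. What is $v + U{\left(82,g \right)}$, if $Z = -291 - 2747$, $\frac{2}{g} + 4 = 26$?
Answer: $\frac{33581920411}{410781330} \approx 81.751$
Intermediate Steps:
$g = \frac{1}{11}$ ($g = \frac{2}{-4 + 26} = \frac{2}{22} = 2 \cdot \frac{1}{22} = \frac{1}{11} \approx 0.090909$)
$Z = -3038$ ($Z = -291 - 2747 = -3038$)
$v = - \frac{102148649}{410781330}$ ($v = - \frac{- \frac{3038}{-20620} + \frac{7951}{13281}}{3} = - \frac{\left(-3038\right) \left(- \frac{1}{20620}\right) + 7951 \cdot \frac{1}{13281}}{3} = - \frac{\frac{1519}{10310} + \frac{7951}{13281}}{3} = \left(- \frac{1}{3}\right) \frac{102148649}{136927110} = - \frac{102148649}{410781330} \approx -0.24867$)
$v + U{\left(82,g \right)} = - \frac{102148649}{410781330} + 82 = \frac{33581920411}{410781330}$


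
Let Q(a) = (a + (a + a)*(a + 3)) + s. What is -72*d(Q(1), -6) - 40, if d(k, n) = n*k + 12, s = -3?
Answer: 1688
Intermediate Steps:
Q(a) = -3 + a + 2*a*(3 + a) (Q(a) = (a + (a + a)*(a + 3)) - 3 = (a + (2*a)*(3 + a)) - 3 = (a + 2*a*(3 + a)) - 3 = -3 + a + 2*a*(3 + a))
d(k, n) = 12 + k*n (d(k, n) = k*n + 12 = 12 + k*n)
-72*d(Q(1), -6) - 40 = -72*(12 + (-3 + 2*1² + 7*1)*(-6)) - 40 = -72*(12 + (-3 + 2*1 + 7)*(-6)) - 40 = -72*(12 + (-3 + 2 + 7)*(-6)) - 40 = -72*(12 + 6*(-6)) - 40 = -72*(12 - 36) - 40 = -72*(-24) - 40 = 1728 - 40 = 1688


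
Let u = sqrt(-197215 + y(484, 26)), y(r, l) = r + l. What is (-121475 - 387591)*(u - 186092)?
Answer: 94733110072 - 509066*I*sqrt(196705) ≈ 9.4733e+10 - 2.2578e+8*I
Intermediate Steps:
y(r, l) = l + r
u = I*sqrt(196705) (u = sqrt(-197215 + (26 + 484)) = sqrt(-197215 + 510) = sqrt(-196705) = I*sqrt(196705) ≈ 443.51*I)
(-121475 - 387591)*(u - 186092) = (-121475 - 387591)*(I*sqrt(196705) - 186092) = -509066*(-186092 + I*sqrt(196705)) = 94733110072 - 509066*I*sqrt(196705)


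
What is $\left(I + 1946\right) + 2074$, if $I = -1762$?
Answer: $2258$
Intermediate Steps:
$\left(I + 1946\right) + 2074 = \left(-1762 + 1946\right) + 2074 = 184 + 2074 = 2258$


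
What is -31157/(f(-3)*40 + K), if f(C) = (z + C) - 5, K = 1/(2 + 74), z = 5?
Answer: 2367932/9119 ≈ 259.67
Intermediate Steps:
K = 1/76 ≈ 0.013158
f(C) = C (f(C) = (5 + C) - 5 = C)
-31157/(f(-3)*40 + K) = -31157/(-3*40 + 1/76) = -31157/(-120 + 1/76) = -31157/(-9119/76) = -31157*(-76/9119) = 2367932/9119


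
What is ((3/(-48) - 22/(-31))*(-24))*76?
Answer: -36594/31 ≈ -1180.5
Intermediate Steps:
((3/(-48) - 22/(-31))*(-24))*76 = ((3*(-1/48) - 22*(-1/31))*(-24))*76 = ((-1/16 + 22/31)*(-24))*76 = ((321/496)*(-24))*76 = -963/62*76 = -36594/31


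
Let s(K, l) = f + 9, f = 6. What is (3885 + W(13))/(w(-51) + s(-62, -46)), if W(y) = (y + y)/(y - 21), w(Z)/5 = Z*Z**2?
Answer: -15527/2652960 ≈ -0.0058527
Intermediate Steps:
w(Z) = 5*Z**3 (w(Z) = 5*(Z*Z**2) = 5*Z**3)
W(y) = 2*y/(-21 + y) (W(y) = (2*y)/(-21 + y) = 2*y/(-21 + y))
s(K, l) = 15 (s(K, l) = 6 + 9 = 15)
(3885 + W(13))/(w(-51) + s(-62, -46)) = (3885 + 2*13/(-21 + 13))/(5*(-51)**3 + 15) = (3885 + 2*13/(-8))/(5*(-132651) + 15) = (3885 + 2*13*(-1/8))/(-663255 + 15) = (3885 - 13/4)/(-663240) = (15527/4)*(-1/663240) = -15527/2652960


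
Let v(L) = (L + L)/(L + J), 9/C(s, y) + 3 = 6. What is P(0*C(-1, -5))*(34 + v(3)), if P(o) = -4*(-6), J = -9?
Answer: 792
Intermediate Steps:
C(s, y) = 3 (C(s, y) = 9/(-3 + 6) = 9/3 = 9*(⅓) = 3)
P(o) = 24
v(L) = 2*L/(-9 + L) (v(L) = (L + L)/(L - 9) = (2*L)/(-9 + L) = 2*L/(-9 + L))
P(0*C(-1, -5))*(34 + v(3)) = 24*(34 + 2*3/(-9 + 3)) = 24*(34 + 2*3/(-6)) = 24*(34 + 2*3*(-⅙)) = 24*(34 - 1) = 24*33 = 792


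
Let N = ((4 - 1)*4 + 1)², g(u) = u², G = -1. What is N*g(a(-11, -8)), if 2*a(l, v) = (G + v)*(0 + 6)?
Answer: 123201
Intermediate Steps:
a(l, v) = -3 + 3*v (a(l, v) = ((-1 + v)*(0 + 6))/2 = ((-1 + v)*6)/2 = (-6 + 6*v)/2 = -3 + 3*v)
N = 169 (N = (3*4 + 1)² = (12 + 1)² = 13² = 169)
N*g(a(-11, -8)) = 169*(-3 + 3*(-8))² = 169*(-3 - 24)² = 169*(-27)² = 169*729 = 123201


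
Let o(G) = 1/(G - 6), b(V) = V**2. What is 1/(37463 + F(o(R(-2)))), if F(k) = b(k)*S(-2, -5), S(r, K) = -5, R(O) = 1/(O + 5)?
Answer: 289/10826762 ≈ 2.6693e-5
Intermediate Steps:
R(O) = 1/(5 + O)
o(G) = 1/(-6 + G)
F(k) = -5*k**2 (F(k) = k**2*(-5) = -5*k**2)
1/(37463 + F(o(R(-2)))) = 1/(37463 - 5/(-6 + 1/(5 - 2))**2) = 1/(37463 - 5/(-6 + 1/3)**2) = 1/(37463 - 5*(1/(-17/3))**2) = 1/(37463 - 5*(-3/17)**2) = 1/(37463 - 5*9/289) = 1/(37463 - 45/289) = 1/(10826762/289) = 289/10826762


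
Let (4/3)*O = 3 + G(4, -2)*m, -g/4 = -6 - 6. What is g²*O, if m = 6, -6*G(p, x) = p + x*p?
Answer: 12096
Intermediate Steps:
G(p, x) = -p/6 - p*x/6 (G(p, x) = -(p + x*p)/6 = -(p + p*x)/6 = -p/6 - p*x/6)
g = 48 (g = -4*(-6 - 6) = -4*(-12) = 48)
O = 21/4 (O = 3*(3 - ⅙*4*(1 - 2)*6)/4 = 3*(3 - ⅙*4*(-1)*6)/4 = 3*(3 + (⅔)*6)/4 = 3*(3 + 4)/4 = (¾)*7 = 21/4 ≈ 5.2500)
g²*O = 48²*(21/4) = 2304*(21/4) = 12096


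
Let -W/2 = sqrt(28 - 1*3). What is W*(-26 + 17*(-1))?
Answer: 430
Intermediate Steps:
W = -10 (W = -2*sqrt(28 - 1*3) = -2*sqrt(28 - 3) = -2*sqrt(25) = -2*5 = -10)
W*(-26 + 17*(-1)) = -10*(-26 + 17*(-1)) = -10*(-26 - 17) = -10*(-43) = 430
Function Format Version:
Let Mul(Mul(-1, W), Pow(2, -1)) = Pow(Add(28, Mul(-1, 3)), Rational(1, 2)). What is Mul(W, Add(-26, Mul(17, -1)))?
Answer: 430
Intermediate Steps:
W = -10 (W = Mul(-2, Pow(Add(28, Mul(-1, 3)), Rational(1, 2))) = Mul(-2, Pow(Add(28, -3), Rational(1, 2))) = Mul(-2, Pow(25, Rational(1, 2))) = Mul(-2, 5) = -10)
Mul(W, Add(-26, Mul(17, -1))) = Mul(-10, Add(-26, Mul(17, -1))) = Mul(-10, Add(-26, -17)) = Mul(-10, -43) = 430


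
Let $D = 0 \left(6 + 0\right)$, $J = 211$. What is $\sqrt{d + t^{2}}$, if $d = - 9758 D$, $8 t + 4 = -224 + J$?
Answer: $\frac{17}{8} \approx 2.125$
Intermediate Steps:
$D = 0$ ($D = 0 \cdot 6 = 0$)
$t = - \frac{17}{8}$ ($t = - \frac{1}{2} + \frac{-224 + 211}{8} = - \frac{1}{2} + \frac{1}{8} \left(-13\right) = - \frac{1}{2} - \frac{13}{8} = - \frac{17}{8} \approx -2.125$)
$d = 0$ ($d = \left(-9758\right) 0 = 0$)
$\sqrt{d + t^{2}} = \sqrt{0 + \left(- \frac{17}{8}\right)^{2}} = \sqrt{0 + \frac{289}{64}} = \sqrt{\frac{289}{64}} = \frac{17}{8}$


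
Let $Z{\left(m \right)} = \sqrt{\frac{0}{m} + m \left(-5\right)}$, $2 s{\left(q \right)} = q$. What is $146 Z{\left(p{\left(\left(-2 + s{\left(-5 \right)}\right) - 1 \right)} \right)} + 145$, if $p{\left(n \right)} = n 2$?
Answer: $145 + 146 \sqrt{55} \approx 1227.8$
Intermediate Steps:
$s{\left(q \right)} = \frac{q}{2}$
$p{\left(n \right)} = 2 n$
$Z{\left(m \right)} = \sqrt{5} \sqrt{- m}$ ($Z{\left(m \right)} = \sqrt{0 - 5 m} = \sqrt{- 5 m} = \sqrt{5} \sqrt{- m}$)
$146 Z{\left(p{\left(\left(-2 + s{\left(-5 \right)}\right) - 1 \right)} \right)} + 145 = 146 \sqrt{5} \sqrt{- 2 \left(\left(-2 + \frac{1}{2} \left(-5\right)\right) - 1\right)} + 145 = 146 \sqrt{5} \sqrt{- 2 \left(\left(-2 - \frac{5}{2}\right) - 1\right)} + 145 = 146 \sqrt{5} \sqrt{- 2 \left(- \frac{9}{2} - 1\right)} + 145 = 146 \sqrt{5} \sqrt{- \frac{2 \left(-11\right)}{2}} + 145 = 146 \sqrt{5} \sqrt{\left(-1\right) \left(-11\right)} + 145 = 146 \sqrt{5} \sqrt{11} + 145 = 146 \sqrt{55} + 145 = 145 + 146 \sqrt{55}$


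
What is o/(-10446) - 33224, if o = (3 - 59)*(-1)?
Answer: -173528980/5223 ≈ -33224.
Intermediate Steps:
o = 56 (o = -56*(-1) = 56)
o/(-10446) - 33224 = 56/(-10446) - 33224 = 56*(-1/10446) - 33224 = -28/5223 - 33224 = -173528980/5223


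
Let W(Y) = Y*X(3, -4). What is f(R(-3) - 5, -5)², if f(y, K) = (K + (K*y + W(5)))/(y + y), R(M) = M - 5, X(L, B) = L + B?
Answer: 3025/676 ≈ 4.4749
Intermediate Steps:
X(L, B) = B + L
R(M) = -5 + M
W(Y) = -Y (W(Y) = Y*(-4 + 3) = Y*(-1) = -Y)
f(y, K) = (-5 + K + K*y)/(2*y) (f(y, K) = (K + (K*y - 1*5))/(y + y) = (K + (K*y - 5))/((2*y)) = (K + (-5 + K*y))*(1/(2*y)) = (-5 + K + K*y)*(1/(2*y)) = (-5 + K + K*y)/(2*y))
f(R(-3) - 5, -5)² = ((-5 - 5 - 5*((-5 - 3) - 5))/(2*((-5 - 3) - 5)))² = ((-5 - 5 - 5*(-8 - 5))/(2*(-8 - 5)))² = ((½)*(-5 - 5 - 5*(-13))/(-13))² = ((½)*(-1/13)*(-5 - 5 + 65))² = ((½)*(-1/13)*55)² = (-55/26)² = 3025/676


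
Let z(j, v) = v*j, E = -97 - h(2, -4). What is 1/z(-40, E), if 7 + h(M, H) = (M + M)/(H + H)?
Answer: 1/3580 ≈ 0.00027933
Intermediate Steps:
h(M, H) = -7 + M/H (h(M, H) = -7 + (M + M)/(H + H) = -7 + (2*M)/((2*H)) = -7 + (2*M)*(1/(2*H)) = -7 + M/H)
E = -179/2 (E = -97 - (-7 + 2/(-4)) = -97 - (-7 + 2*(-¼)) = -97 - (-7 - ½) = -97 - 1*(-15/2) = -97 + 15/2 = -179/2 ≈ -89.500)
z(j, v) = j*v
1/z(-40, E) = 1/(-40*(-179/2)) = 1/3580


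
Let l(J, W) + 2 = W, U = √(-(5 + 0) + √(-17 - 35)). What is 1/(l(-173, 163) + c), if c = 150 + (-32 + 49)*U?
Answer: 1/(311 + 17*√(-5 + 2*I*√13)) ≈ 0.0029385 - 0.0003921*I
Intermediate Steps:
U = √(-5 + 2*I*√13) (U = √(-1*5 + √(-52)) = √(-5 + 2*I*√13) ≈ 1.3739 + 2.6244*I)
l(J, W) = -2 + W
c = 150 + 17*√(-5 + 2*I*√13) (c = 150 + (-32 + 49)*√(-5 + 2*I*√13) = 150 + 17*√(-5 + 2*I*√13) ≈ 173.36 + 44.615*I)
1/(l(-173, 163) + c) = 1/((-2 + 163) + (150 + 17*√(-5 + 2*I*√13))) = 1/(161 + (150 + 17*√(-5 + 2*I*√13))) = 1/(311 + 17*√(-5 + 2*I*√13))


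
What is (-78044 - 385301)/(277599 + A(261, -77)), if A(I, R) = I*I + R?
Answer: -463345/345643 ≈ -1.3405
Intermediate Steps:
A(I, R) = R + I² (A(I, R) = I² + R = R + I²)
(-78044 - 385301)/(277599 + A(261, -77)) = (-78044 - 385301)/(277599 + (-77 + 261²)) = -463345/(277599 + (-77 + 68121)) = -463345/(277599 + 68044) = -463345/345643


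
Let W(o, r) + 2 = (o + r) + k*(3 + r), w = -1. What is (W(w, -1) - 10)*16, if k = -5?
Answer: -384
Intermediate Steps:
W(o, r) = -17 + o - 4*r (W(o, r) = -2 + ((o + r) - 5*(3 + r)) = -2 + ((o + r) + (-15 - 5*r)) = -2 + (-15 + o - 4*r) = -17 + o - 4*r)
(W(w, -1) - 10)*16 = ((-17 - 1 - 4*(-1)) - 10)*16 = ((-17 - 1 + 4) - 10)*16 = (-14 - 10)*16 = -24*16 = -384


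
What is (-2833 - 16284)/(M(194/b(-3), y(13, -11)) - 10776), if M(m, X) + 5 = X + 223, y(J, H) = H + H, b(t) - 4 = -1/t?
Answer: 19117/10580 ≈ 1.8069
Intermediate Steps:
b(t) = 4 - 1/t
y(J, H) = 2*H
M(m, X) = 218 + X (M(m, X) = -5 + (X + 223) = -5 + (223 + X) = 218 + X)
(-2833 - 16284)/(M(194/b(-3), y(13, -11)) - 10776) = (-2833 - 16284)/((218 + 2*(-11)) - 10776) = -19117/((218 - 22) - 10776) = -19117/(196 - 10776) = -19117/(-10580) = -19117*(-1/10580) = 19117/10580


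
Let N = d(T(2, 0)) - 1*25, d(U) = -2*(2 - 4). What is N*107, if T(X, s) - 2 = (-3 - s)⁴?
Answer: -2247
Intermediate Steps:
T(X, s) = 2 + (-3 - s)⁴
d(U) = 4 (d(U) = -2*(-2) = 4)
N = -21 (N = 4 - 1*25 = 4 - 25 = -21)
N*107 = -21*107 = -2247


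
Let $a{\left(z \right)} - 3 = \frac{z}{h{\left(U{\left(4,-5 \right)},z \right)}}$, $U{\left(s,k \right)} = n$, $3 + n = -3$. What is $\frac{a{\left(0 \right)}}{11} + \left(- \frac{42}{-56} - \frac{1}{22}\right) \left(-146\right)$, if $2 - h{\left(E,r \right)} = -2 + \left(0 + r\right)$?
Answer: $- \frac{2257}{22} \approx -102.59$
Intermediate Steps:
$n = -6$ ($n = -3 - 3 = -6$)
$U{\left(s,k \right)} = -6$
$h{\left(E,r \right)} = 4 - r$ ($h{\left(E,r \right)} = 2 - \left(-2 + \left(0 + r\right)\right) = 2 - \left(-2 + r\right) = 4 - r$)
$a{\left(z \right)} = 3 + \frac{z}{4 - z}$
$\frac{a{\left(0 \right)}}{11} + \left(- \frac{42}{-56} - \frac{1}{22}\right) \left(-146\right) = \frac{2 \frac{1}{-4 + 0} \left(-6 + 0\right)}{11} + \left(- \frac{42}{-56} - \frac{1}{22}\right) \left(-146\right) = 2 \frac{1}{-4} \left(-6\right) \frac{1}{11} + \left(\left(-42\right) \left(- \frac{1}{56}\right) - \frac{1}{22}\right) \left(-146\right) = 2 \left(- \frac{1}{4}\right) \left(-6\right) \frac{1}{11} + \left(\frac{3}{4} - \frac{1}{22}\right) \left(-146\right) = 3 \cdot \frac{1}{11} + \frac{31}{44} \left(-146\right) = \frac{3}{11} - \frac{2263}{22} = - \frac{2257}{22}$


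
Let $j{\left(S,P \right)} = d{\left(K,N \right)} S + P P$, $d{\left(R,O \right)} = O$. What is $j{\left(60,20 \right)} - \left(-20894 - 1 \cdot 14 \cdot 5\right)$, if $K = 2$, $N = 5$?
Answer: $21664$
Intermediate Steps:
$j{\left(S,P \right)} = P^{2} + 5 S$ ($j{\left(S,P \right)} = 5 S + P P = 5 S + P^{2} = P^{2} + 5 S$)
$j{\left(60,20 \right)} - \left(-20894 - 1 \cdot 14 \cdot 5\right) = \left(20^{2} + 5 \cdot 60\right) - \left(-20894 - 1 \cdot 14 \cdot 5\right) = \left(400 + 300\right) - \left(-20894 - 14 \cdot 5\right) = 700 - \left(-20894 - 70\right) = 700 - -20964 = 700 + 20964 = 21664$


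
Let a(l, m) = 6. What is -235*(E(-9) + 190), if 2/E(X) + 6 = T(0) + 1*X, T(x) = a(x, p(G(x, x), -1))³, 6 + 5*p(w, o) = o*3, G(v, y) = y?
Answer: -8975120/201 ≈ -44652.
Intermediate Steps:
p(w, o) = -6/5 + 3*o/5 (p(w, o) = -6/5 + (o*3)/5 = -6/5 + (3*o)/5 = -6/5 + 3*o/5)
T(x) = 216 (T(x) = 6³ = 216)
E(X) = 2/(210 + X) (E(X) = 2/(-6 + (216 + 1*X)) = 2/(-6 + (216 + X)) = 2/(210 + X))
-235*(E(-9) + 190) = -235*(2/(210 - 9) + 190) = -235*(2/201 + 190) = -235*38192/201 = -8975120/201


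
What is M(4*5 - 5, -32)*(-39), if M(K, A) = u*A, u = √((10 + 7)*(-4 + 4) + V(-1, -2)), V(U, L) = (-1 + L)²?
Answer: 3744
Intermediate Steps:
u = 3 (u = √((10 + 7)*(-4 + 4) + (-1 - 2)²) = √(17*0 + (-3)²) = √(0 + 9) = √9 = 3)
M(K, A) = 3*A
M(4*5 - 5, -32)*(-39) = (3*(-32))*(-39) = -96*(-39) = 3744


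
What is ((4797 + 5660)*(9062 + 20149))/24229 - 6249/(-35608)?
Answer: 10876950683637/862746232 ≈ 12607.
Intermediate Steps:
((4797 + 5660)*(9062 + 20149))/24229 - 6249/(-35608) = (10457*29211)*(1/24229) - 6249*(-1/35608) = 305459427*(1/24229) + 6249/35608 = 305459427/24229 + 6249/35608 = 10876950683637/862746232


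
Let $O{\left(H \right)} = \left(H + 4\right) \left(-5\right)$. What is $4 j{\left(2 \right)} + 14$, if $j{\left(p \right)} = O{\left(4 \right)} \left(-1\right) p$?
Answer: $334$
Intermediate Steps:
$O{\left(H \right)} = -20 - 5 H$ ($O{\left(H \right)} = \left(4 + H\right) \left(-5\right) = -20 - 5 H$)
$j{\left(p \right)} = 40 p$ ($j{\left(p \right)} = \left(-20 - 20\right) \left(-1\right) p = \left(-40\right) \left(-1\right) p = 40 p$)
$4 j{\left(2 \right)} + 14 = 4 \cdot 40 \cdot 2 + 14 = 4 \cdot 80 + 14 = 320 + 14 = 334$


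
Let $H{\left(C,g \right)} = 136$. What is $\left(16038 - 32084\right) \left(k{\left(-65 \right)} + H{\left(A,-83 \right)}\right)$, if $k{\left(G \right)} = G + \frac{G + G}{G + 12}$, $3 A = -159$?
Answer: $- \frac{62467078}{53} \approx -1.1786 \cdot 10^{6}$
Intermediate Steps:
$A = -53$ ($A = \frac{1}{3} \left(-159\right) = -53$)
$k{\left(G \right)} = G + \frac{2 G}{12 + G}$
$\left(16038 - 32084\right) \left(k{\left(-65 \right)} + H{\left(A,-83 \right)}\right) = \left(16038 - 32084\right) \left(- \frac{65 \left(14 - 65\right)}{12 - 65} + 136\right) = - 16046 \left(\left(-65\right) \frac{1}{-53} \left(-51\right) + 136\right) = - 16046 \left(\left(-65\right) \left(- \frac{1}{53}\right) \left(-51\right) + 136\right) = - 16046 \left(- \frac{3315}{53} + 136\right) = \left(-16046\right) \frac{3893}{53} = - \frac{62467078}{53}$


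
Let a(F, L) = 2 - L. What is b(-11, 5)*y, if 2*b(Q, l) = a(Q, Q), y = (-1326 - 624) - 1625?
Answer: -46475/2 ≈ -23238.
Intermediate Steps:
y = -3575 (y = -1950 - 1625 = -3575)
b(Q, l) = 1 - Q/2 (b(Q, l) = (2 - Q)/2 = 1 - Q/2)
b(-11, 5)*y = (1 - ½*(-11))*(-3575) = (1 + 11/2)*(-3575) = (13/2)*(-3575) = -46475/2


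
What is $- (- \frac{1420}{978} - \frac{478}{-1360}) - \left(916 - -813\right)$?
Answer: $- \frac{574561151}{332520} \approx -1727.9$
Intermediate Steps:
$- (- \frac{1420}{978} - \frac{478}{-1360}) - \left(916 - -813\right) = - (\left(-1420\right) \frac{1}{978} - - \frac{239}{680}) - \left(916 + 813\right) = - (- \frac{710}{489} + \frac{239}{680}) - 1729 = \left(-1\right) \left(- \frac{365929}{332520}\right) - 1729 = \frac{365929}{332520} - 1729 = - \frac{574561151}{332520}$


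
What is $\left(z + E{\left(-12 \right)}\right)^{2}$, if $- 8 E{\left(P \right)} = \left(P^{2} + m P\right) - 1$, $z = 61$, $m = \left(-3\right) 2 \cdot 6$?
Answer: $\frac{7569}{64} \approx 118.27$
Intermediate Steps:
$m = -36$ ($m = \left(-6\right) 6 = -36$)
$E{\left(P \right)} = \frac{1}{8} - \frac{P^{2}}{8} + \frac{9 P}{2}$ ($E{\left(P \right)} = - \frac{\left(P^{2} - 36 P\right) - 1}{8} = - \frac{-1 + P^{2} - 36 P}{8} = \frac{1}{8} - \frac{P^{2}}{8} + \frac{9 P}{2}$)
$\left(z + E{\left(-12 \right)}\right)^{2} = \left(61 + \left(\frac{1}{8} - \frac{\left(-12\right)^{2}}{8} + \frac{9}{2} \left(-12\right)\right)\right)^{2} = \left(61 - \frac{575}{8}\right)^{2} = \left(- \frac{87}{8}\right)^{2} = \frac{7569}{64}$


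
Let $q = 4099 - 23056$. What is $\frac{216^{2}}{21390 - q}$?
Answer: $\frac{5184}{4483} \approx 1.1564$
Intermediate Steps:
$q = -18957$
$\frac{216^{2}}{21390 - q} = \frac{216^{2}}{21390 - -18957} = \frac{46656}{21390 + 18957} = \frac{46656}{40347} = 46656 \cdot \frac{1}{40347} = \frac{5184}{4483}$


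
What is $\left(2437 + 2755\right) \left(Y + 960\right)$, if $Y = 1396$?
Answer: $12232352$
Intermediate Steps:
$\left(2437 + 2755\right) \left(Y + 960\right) = \left(2437 + 2755\right) \left(1396 + 960\right) = 5192 \cdot 2356 = 12232352$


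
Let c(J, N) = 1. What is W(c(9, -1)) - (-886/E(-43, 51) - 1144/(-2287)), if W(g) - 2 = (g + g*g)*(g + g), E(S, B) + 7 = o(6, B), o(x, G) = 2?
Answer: -1963392/11435 ≈ -171.70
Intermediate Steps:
E(S, B) = -5 (E(S, B) = -7 + 2 = -5)
W(g) = 2 + 2*g*(g + g²) (W(g) = 2 + (g + g*g)*(g + g) = 2 + (g + g²)*(2*g) = 2 + 2*g*(g + g²))
W(c(9, -1)) - (-886/E(-43, 51) - 1144/(-2287)) = (2 + 2*1² + 2*1³) - (-886/(-5) - 1144/(-2287)) = (2 + 2*1 + 2*1) - (-886*(-⅕) - 1144*(-1/2287)) = (2 + 2 + 2) - (886/5 + 1144/2287) = 6 - 1*2032002/11435 = 6 - 2032002/11435 = -1963392/11435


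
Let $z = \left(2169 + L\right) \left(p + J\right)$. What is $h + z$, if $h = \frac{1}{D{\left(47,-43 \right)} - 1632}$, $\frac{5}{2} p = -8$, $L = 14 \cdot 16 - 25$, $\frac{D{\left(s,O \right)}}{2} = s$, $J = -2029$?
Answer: $- \frac{37006199429}{7690} \approx -4.8122 \cdot 10^{6}$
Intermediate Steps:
$D{\left(s,O \right)} = 2 s$
$L = 199$ ($L = 224 - 25 = 199$)
$p = - \frac{16}{5}$ ($p = \frac{2}{5} \left(-8\right) = - \frac{16}{5} \approx -3.2$)
$z = - \frac{24061248}{5}$ ($z = \left(2169 + 199\right) \left(- \frac{16}{5} - 2029\right) = 2368 \left(- \frac{10161}{5}\right) = - \frac{24061248}{5} \approx -4.8122 \cdot 10^{6}$)
$h = - \frac{1}{1538}$ ($h = \frac{1}{2 \cdot 47 - 1632} = \frac{1}{94 - 1632} = \frac{1}{-1538} = - \frac{1}{1538} \approx -0.0006502$)
$h + z = - \frac{1}{1538} - \frac{24061248}{5} = - \frac{37006199429}{7690}$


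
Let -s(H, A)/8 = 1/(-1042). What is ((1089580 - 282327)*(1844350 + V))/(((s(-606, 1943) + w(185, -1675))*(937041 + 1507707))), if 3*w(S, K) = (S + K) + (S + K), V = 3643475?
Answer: -2308062924451725/1265212504288 ≈ -1824.3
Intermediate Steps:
w(S, K) = 2*K/3 + 2*S/3 (w(S, K) = ((S + K) + (S + K))/3 = ((K + S) + (K + S))/3 = (2*K + 2*S)/3 = 2*K/3 + 2*S/3)
s(H, A) = 4/521 (s(H, A) = -8/(-1042) = -8*(-1/1042) = 4/521)
((1089580 - 282327)*(1844350 + V))/(((s(-606, 1943) + w(185, -1675))*(937041 + 1507707))) = ((1089580 - 282327)*(1844350 + 3643475))/(((4/521 + ((2/3)*(-1675) + (2/3)*185))*(937041 + 1507707))) = (807253*5487825)/(((4/521 + (-3350/3 + 370/3))*2444748)) = 4430063194725/(((4/521 - 2980/3)*2444748)) = 4430063194725/((-1552568/1563*2444748)) = 4430063194725/(-1265212504288/521) = 4430063194725*(-521/1265212504288) = -2308062924451725/1265212504288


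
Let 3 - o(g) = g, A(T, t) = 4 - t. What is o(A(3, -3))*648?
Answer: -2592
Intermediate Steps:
o(g) = 3 - g
o(A(3, -3))*648 = (3 - (4 - 1*(-3)))*648 = (3 - (4 + 3))*648 = (3 - 1*7)*648 = (3 - 7)*648 = -4*648 = -2592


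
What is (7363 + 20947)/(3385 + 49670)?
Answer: 5662/10611 ≈ 0.53360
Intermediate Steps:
(7363 + 20947)/(3385 + 49670) = 28310/53055 = 28310*(1/53055) = 5662/10611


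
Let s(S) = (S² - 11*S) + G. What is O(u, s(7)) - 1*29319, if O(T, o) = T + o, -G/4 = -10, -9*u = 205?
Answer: -263968/9 ≈ -29330.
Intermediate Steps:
u = -205/9 (u = -⅑*205 = -205/9 ≈ -22.778)
G = 40 (G = -4*(-10) = 40)
s(S) = 40 + S² - 11*S (s(S) = (S² - 11*S) + 40 = 40 + S² - 11*S)
O(u, s(7)) - 1*29319 = (-205/9 + (40 + 7² - 11*7)) - 1*29319 = (-205/9 + (40 + 49 - 77)) - 29319 = (-205/9 + 12) - 29319 = -97/9 - 29319 = -263968/9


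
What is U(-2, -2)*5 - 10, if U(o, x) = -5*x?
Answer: 40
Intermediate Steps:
U(-2, -2)*5 - 10 = -5*(-2)*5 - 10 = 10*5 - 10 = 50 - 10 = 40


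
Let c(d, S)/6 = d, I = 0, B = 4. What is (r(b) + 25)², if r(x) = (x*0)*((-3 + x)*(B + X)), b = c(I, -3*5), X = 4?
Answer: 625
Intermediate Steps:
c(d, S) = 6*d
b = 0 (b = 6*0 = 0)
r(x) = 0 (r(x) = (x*0)*((-3 + x)*(4 + 4)) = 0*((-3 + x)*8) = 0*(-24 + 8*x) = 0)
(r(b) + 25)² = (0 + 25)² = 25² = 625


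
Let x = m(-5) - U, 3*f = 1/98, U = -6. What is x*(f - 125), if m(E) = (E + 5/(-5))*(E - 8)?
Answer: -73498/7 ≈ -10500.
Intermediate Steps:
f = 1/294 (f = (⅓)/98 = (⅓)*(1/98) = 1/294 ≈ 0.0034014)
m(E) = (-1 + E)*(-8 + E) (m(E) = (E + 5*(-⅕))*(-8 + E) = (E - 1)*(-8 + E) = (-1 + E)*(-8 + E))
x = 84 (x = (8 + (-5)² - 9*(-5)) - 1*(-6) = (8 + 25 + 45) + 6 = 78 + 6 = 84)
x*(f - 125) = 84*(1/294 - 125) = 84*(-36749/294) = -73498/7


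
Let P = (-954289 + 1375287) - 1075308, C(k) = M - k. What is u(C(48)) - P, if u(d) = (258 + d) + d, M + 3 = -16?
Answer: 654434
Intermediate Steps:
M = -19 (M = -3 - 16 = -19)
C(k) = -19 - k
P = -654310 (P = 420998 - 1075308 = -654310)
u(d) = 258 + 2*d
u(C(48)) - P = (258 + 2*(-19 - 1*48)) - 1*(-654310) = (258 + 2*(-19 - 48)) + 654310 = (258 + 2*(-67)) + 654310 = (258 - 134) + 654310 = 124 + 654310 = 654434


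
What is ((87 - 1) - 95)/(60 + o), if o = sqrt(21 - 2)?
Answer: -540/3581 + 9*sqrt(19)/3581 ≈ -0.13984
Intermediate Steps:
o = sqrt(19) ≈ 4.3589
((87 - 1) - 95)/(60 + o) = ((87 - 1) - 95)/(60 + sqrt(19)) = (86 - 95)/(60 + sqrt(19)) = -9/(60 + sqrt(19))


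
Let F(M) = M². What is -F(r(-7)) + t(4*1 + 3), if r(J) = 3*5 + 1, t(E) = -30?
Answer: -286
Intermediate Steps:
r(J) = 16 (r(J) = 15 + 1 = 16)
-F(r(-7)) + t(4*1 + 3) = -1*16² - 30 = -1*256 - 30 = -256 - 30 = -286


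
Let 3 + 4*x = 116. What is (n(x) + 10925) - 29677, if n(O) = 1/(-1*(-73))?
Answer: -1368895/73 ≈ -18752.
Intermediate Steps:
x = 113/4 (x = -¾ + (¼)*116 = -¾ + 29 = 113/4 ≈ 28.250)
n(O) = 1/73
(n(x) + 10925) - 29677 = (1/73 + 10925) - 29677 = 797526/73 - 29677 = -1368895/73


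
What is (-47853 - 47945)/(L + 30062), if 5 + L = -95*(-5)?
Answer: -47899/15266 ≈ -3.1376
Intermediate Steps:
L = 470 (L = -5 - 95*(-5) = -5 + 475 = 470)
(-47853 - 47945)/(L + 30062) = (-47853 - 47945)/(470 + 30062) = -95798/30532 = -95798*1/30532 = -47899/15266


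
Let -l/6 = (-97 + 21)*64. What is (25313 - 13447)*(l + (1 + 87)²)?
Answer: 438187648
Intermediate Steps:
l = 29184 (l = -6*(-97 + 21)*64 = -(-456)*64 = -6*(-4864) = 29184)
(25313 - 13447)*(l + (1 + 87)²) = (25313 - 13447)*(29184 + (1 + 87)²) = 11866*(29184 + 88²) = 11866*(29184 + 7744) = 11866*36928 = 438187648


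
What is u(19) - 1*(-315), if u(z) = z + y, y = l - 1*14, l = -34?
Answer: 286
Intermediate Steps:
y = -48 (y = -34 - 1*14 = -34 - 14 = -48)
u(z) = -48 + z (u(z) = z - 48 = -48 + z)
u(19) - 1*(-315) = (-48 + 19) - 1*(-315) = -29 + 315 = 286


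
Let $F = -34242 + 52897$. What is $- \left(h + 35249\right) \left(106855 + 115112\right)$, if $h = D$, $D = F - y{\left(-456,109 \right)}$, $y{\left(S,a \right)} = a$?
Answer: $-11940714765$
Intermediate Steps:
$F = 18655$
$D = 18546$ ($D = 18655 - 109 = 18546$)
$h = 18546$
$- \left(h + 35249\right) \left(106855 + 115112\right) = - \left(18546 + 35249\right) \left(106855 + 115112\right) = - 53795 \cdot 221967 = \left(-1\right) 11940714765 = -11940714765$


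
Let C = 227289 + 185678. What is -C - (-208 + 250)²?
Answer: -414731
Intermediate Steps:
C = 412967
-C - (-208 + 250)² = -1*412967 - (-208 + 250)² = -412967 - 1*42² = -412967 - 1*1764 = -412967 - 1764 = -414731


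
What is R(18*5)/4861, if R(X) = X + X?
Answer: 180/4861 ≈ 0.037029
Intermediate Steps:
R(X) = 2*X
R(18*5)/4861 = (2*(18*5))/4861 = (2*90)*(1/4861) = 180*(1/4861) = 180/4861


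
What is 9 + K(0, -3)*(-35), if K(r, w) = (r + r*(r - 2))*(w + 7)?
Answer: 9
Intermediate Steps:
K(r, w) = (7 + w)*(r + r*(-2 + r)) (K(r, w) = (r + r*(-2 + r))*(7 + w) = (7 + w)*(r + r*(-2 + r)))
9 + K(0, -3)*(-35) = 9 + (0*(-7 - 1*(-3) + 7*0 + 0*(-3)))*(-35) = 9 + (0*(-7 + 3 + 0 + 0))*(-35) = 9 + (0*(-4))*(-35) = 9 + 0*(-35) = 9 + 0 = 9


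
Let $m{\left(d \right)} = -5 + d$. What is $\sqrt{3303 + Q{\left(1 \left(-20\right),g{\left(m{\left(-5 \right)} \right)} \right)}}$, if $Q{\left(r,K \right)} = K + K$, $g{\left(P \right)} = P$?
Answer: $7 \sqrt{67} \approx 57.297$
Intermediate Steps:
$Q{\left(r,K \right)} = 2 K$
$\sqrt{3303 + Q{\left(1 \left(-20\right),g{\left(m{\left(-5 \right)} \right)} \right)}} = \sqrt{3303 + 2 \left(-5 - 5\right)} = \sqrt{3303 + 2 \left(-10\right)} = \sqrt{3303 - 20} = \sqrt{3283} = 7 \sqrt{67}$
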